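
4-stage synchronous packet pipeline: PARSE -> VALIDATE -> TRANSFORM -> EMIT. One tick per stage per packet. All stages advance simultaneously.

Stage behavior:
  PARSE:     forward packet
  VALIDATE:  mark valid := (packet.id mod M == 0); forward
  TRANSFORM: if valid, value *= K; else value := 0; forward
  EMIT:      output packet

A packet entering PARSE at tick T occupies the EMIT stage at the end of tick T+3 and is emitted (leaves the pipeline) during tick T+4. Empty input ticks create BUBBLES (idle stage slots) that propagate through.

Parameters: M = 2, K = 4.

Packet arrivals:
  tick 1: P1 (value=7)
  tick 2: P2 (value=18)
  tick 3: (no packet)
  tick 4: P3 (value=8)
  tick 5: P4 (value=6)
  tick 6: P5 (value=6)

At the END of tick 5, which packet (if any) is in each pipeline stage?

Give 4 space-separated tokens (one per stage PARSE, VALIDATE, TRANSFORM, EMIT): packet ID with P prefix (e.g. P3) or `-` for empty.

Answer: P4 P3 - P2

Derivation:
Tick 1: [PARSE:P1(v=7,ok=F), VALIDATE:-, TRANSFORM:-, EMIT:-] out:-; in:P1
Tick 2: [PARSE:P2(v=18,ok=F), VALIDATE:P1(v=7,ok=F), TRANSFORM:-, EMIT:-] out:-; in:P2
Tick 3: [PARSE:-, VALIDATE:P2(v=18,ok=T), TRANSFORM:P1(v=0,ok=F), EMIT:-] out:-; in:-
Tick 4: [PARSE:P3(v=8,ok=F), VALIDATE:-, TRANSFORM:P2(v=72,ok=T), EMIT:P1(v=0,ok=F)] out:-; in:P3
Tick 5: [PARSE:P4(v=6,ok=F), VALIDATE:P3(v=8,ok=F), TRANSFORM:-, EMIT:P2(v=72,ok=T)] out:P1(v=0); in:P4
At end of tick 5: ['P4', 'P3', '-', 'P2']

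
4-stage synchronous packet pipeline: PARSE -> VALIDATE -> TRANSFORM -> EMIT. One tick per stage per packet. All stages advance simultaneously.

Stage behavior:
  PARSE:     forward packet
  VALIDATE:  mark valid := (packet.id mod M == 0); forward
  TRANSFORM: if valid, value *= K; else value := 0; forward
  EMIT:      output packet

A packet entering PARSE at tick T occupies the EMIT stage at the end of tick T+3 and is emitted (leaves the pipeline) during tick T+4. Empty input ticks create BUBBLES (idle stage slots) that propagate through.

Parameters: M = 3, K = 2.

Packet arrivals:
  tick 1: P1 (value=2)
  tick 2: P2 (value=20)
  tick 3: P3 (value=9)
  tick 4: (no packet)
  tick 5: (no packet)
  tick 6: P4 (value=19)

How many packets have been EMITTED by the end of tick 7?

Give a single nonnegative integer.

Tick 1: [PARSE:P1(v=2,ok=F), VALIDATE:-, TRANSFORM:-, EMIT:-] out:-; in:P1
Tick 2: [PARSE:P2(v=20,ok=F), VALIDATE:P1(v=2,ok=F), TRANSFORM:-, EMIT:-] out:-; in:P2
Tick 3: [PARSE:P3(v=9,ok=F), VALIDATE:P2(v=20,ok=F), TRANSFORM:P1(v=0,ok=F), EMIT:-] out:-; in:P3
Tick 4: [PARSE:-, VALIDATE:P3(v=9,ok=T), TRANSFORM:P2(v=0,ok=F), EMIT:P1(v=0,ok=F)] out:-; in:-
Tick 5: [PARSE:-, VALIDATE:-, TRANSFORM:P3(v=18,ok=T), EMIT:P2(v=0,ok=F)] out:P1(v=0); in:-
Tick 6: [PARSE:P4(v=19,ok=F), VALIDATE:-, TRANSFORM:-, EMIT:P3(v=18,ok=T)] out:P2(v=0); in:P4
Tick 7: [PARSE:-, VALIDATE:P4(v=19,ok=F), TRANSFORM:-, EMIT:-] out:P3(v=18); in:-
Emitted by tick 7: ['P1', 'P2', 'P3']

Answer: 3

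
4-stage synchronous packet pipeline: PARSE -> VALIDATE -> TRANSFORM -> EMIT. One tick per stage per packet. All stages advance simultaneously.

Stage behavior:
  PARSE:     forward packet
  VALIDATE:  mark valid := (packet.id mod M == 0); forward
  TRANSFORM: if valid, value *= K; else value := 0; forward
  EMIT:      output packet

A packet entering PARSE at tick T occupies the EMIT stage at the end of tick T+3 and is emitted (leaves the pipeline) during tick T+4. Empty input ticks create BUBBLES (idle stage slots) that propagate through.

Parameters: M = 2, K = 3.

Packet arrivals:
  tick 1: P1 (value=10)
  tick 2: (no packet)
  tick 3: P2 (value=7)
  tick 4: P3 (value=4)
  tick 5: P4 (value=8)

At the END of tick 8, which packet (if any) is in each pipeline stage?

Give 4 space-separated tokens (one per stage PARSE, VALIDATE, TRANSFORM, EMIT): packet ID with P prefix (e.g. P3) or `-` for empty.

Tick 1: [PARSE:P1(v=10,ok=F), VALIDATE:-, TRANSFORM:-, EMIT:-] out:-; in:P1
Tick 2: [PARSE:-, VALIDATE:P1(v=10,ok=F), TRANSFORM:-, EMIT:-] out:-; in:-
Tick 3: [PARSE:P2(v=7,ok=F), VALIDATE:-, TRANSFORM:P1(v=0,ok=F), EMIT:-] out:-; in:P2
Tick 4: [PARSE:P3(v=4,ok=F), VALIDATE:P2(v=7,ok=T), TRANSFORM:-, EMIT:P1(v=0,ok=F)] out:-; in:P3
Tick 5: [PARSE:P4(v=8,ok=F), VALIDATE:P3(v=4,ok=F), TRANSFORM:P2(v=21,ok=T), EMIT:-] out:P1(v=0); in:P4
Tick 6: [PARSE:-, VALIDATE:P4(v=8,ok=T), TRANSFORM:P3(v=0,ok=F), EMIT:P2(v=21,ok=T)] out:-; in:-
Tick 7: [PARSE:-, VALIDATE:-, TRANSFORM:P4(v=24,ok=T), EMIT:P3(v=0,ok=F)] out:P2(v=21); in:-
Tick 8: [PARSE:-, VALIDATE:-, TRANSFORM:-, EMIT:P4(v=24,ok=T)] out:P3(v=0); in:-
At end of tick 8: ['-', '-', '-', 'P4']

Answer: - - - P4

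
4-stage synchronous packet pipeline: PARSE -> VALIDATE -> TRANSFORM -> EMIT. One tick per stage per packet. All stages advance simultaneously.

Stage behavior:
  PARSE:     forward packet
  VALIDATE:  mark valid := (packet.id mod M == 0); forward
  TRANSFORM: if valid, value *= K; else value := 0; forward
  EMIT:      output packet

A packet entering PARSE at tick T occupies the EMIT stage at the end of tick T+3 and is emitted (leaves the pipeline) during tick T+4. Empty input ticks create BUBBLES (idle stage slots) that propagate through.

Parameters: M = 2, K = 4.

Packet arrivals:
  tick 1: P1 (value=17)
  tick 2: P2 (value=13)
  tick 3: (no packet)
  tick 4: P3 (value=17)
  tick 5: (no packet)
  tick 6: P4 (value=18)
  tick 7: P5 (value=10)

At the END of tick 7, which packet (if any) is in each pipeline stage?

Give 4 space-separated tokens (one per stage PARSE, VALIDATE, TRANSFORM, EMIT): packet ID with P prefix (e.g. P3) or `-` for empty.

Answer: P5 P4 - P3

Derivation:
Tick 1: [PARSE:P1(v=17,ok=F), VALIDATE:-, TRANSFORM:-, EMIT:-] out:-; in:P1
Tick 2: [PARSE:P2(v=13,ok=F), VALIDATE:P1(v=17,ok=F), TRANSFORM:-, EMIT:-] out:-; in:P2
Tick 3: [PARSE:-, VALIDATE:P2(v=13,ok=T), TRANSFORM:P1(v=0,ok=F), EMIT:-] out:-; in:-
Tick 4: [PARSE:P3(v=17,ok=F), VALIDATE:-, TRANSFORM:P2(v=52,ok=T), EMIT:P1(v=0,ok=F)] out:-; in:P3
Tick 5: [PARSE:-, VALIDATE:P3(v=17,ok=F), TRANSFORM:-, EMIT:P2(v=52,ok=T)] out:P1(v=0); in:-
Tick 6: [PARSE:P4(v=18,ok=F), VALIDATE:-, TRANSFORM:P3(v=0,ok=F), EMIT:-] out:P2(v=52); in:P4
Tick 7: [PARSE:P5(v=10,ok=F), VALIDATE:P4(v=18,ok=T), TRANSFORM:-, EMIT:P3(v=0,ok=F)] out:-; in:P5
At end of tick 7: ['P5', 'P4', '-', 'P3']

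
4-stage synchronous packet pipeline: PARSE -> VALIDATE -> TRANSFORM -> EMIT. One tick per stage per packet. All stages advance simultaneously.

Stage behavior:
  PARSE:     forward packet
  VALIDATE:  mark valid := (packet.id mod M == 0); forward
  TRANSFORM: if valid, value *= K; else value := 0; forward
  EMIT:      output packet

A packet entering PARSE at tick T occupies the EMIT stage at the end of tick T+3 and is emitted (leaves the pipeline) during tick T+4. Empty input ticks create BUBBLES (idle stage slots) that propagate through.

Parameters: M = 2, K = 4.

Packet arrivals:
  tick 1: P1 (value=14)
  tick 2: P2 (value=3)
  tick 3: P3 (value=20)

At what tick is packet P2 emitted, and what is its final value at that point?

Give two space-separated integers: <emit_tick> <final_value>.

Answer: 6 12

Derivation:
Tick 1: [PARSE:P1(v=14,ok=F), VALIDATE:-, TRANSFORM:-, EMIT:-] out:-; in:P1
Tick 2: [PARSE:P2(v=3,ok=F), VALIDATE:P1(v=14,ok=F), TRANSFORM:-, EMIT:-] out:-; in:P2
Tick 3: [PARSE:P3(v=20,ok=F), VALIDATE:P2(v=3,ok=T), TRANSFORM:P1(v=0,ok=F), EMIT:-] out:-; in:P3
Tick 4: [PARSE:-, VALIDATE:P3(v=20,ok=F), TRANSFORM:P2(v=12,ok=T), EMIT:P1(v=0,ok=F)] out:-; in:-
Tick 5: [PARSE:-, VALIDATE:-, TRANSFORM:P3(v=0,ok=F), EMIT:P2(v=12,ok=T)] out:P1(v=0); in:-
Tick 6: [PARSE:-, VALIDATE:-, TRANSFORM:-, EMIT:P3(v=0,ok=F)] out:P2(v=12); in:-
Tick 7: [PARSE:-, VALIDATE:-, TRANSFORM:-, EMIT:-] out:P3(v=0); in:-
P2: arrives tick 2, valid=True (id=2, id%2=0), emit tick 6, final value 12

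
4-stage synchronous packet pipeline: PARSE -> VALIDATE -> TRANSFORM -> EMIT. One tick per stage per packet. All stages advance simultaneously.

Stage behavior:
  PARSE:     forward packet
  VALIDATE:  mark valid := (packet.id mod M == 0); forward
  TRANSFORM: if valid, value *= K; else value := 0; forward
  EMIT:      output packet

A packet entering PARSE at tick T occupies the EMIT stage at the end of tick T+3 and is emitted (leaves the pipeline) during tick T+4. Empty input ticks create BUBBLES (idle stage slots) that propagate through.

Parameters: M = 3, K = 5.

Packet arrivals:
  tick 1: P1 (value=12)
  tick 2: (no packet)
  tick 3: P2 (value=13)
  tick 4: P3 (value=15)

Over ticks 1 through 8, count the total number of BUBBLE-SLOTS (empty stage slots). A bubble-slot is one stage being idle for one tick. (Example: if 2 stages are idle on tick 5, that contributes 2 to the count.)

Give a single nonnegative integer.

Answer: 20

Derivation:
Tick 1: [PARSE:P1(v=12,ok=F), VALIDATE:-, TRANSFORM:-, EMIT:-] out:-; bubbles=3
Tick 2: [PARSE:-, VALIDATE:P1(v=12,ok=F), TRANSFORM:-, EMIT:-] out:-; bubbles=3
Tick 3: [PARSE:P2(v=13,ok=F), VALIDATE:-, TRANSFORM:P1(v=0,ok=F), EMIT:-] out:-; bubbles=2
Tick 4: [PARSE:P3(v=15,ok=F), VALIDATE:P2(v=13,ok=F), TRANSFORM:-, EMIT:P1(v=0,ok=F)] out:-; bubbles=1
Tick 5: [PARSE:-, VALIDATE:P3(v=15,ok=T), TRANSFORM:P2(v=0,ok=F), EMIT:-] out:P1(v=0); bubbles=2
Tick 6: [PARSE:-, VALIDATE:-, TRANSFORM:P3(v=75,ok=T), EMIT:P2(v=0,ok=F)] out:-; bubbles=2
Tick 7: [PARSE:-, VALIDATE:-, TRANSFORM:-, EMIT:P3(v=75,ok=T)] out:P2(v=0); bubbles=3
Tick 8: [PARSE:-, VALIDATE:-, TRANSFORM:-, EMIT:-] out:P3(v=75); bubbles=4
Total bubble-slots: 20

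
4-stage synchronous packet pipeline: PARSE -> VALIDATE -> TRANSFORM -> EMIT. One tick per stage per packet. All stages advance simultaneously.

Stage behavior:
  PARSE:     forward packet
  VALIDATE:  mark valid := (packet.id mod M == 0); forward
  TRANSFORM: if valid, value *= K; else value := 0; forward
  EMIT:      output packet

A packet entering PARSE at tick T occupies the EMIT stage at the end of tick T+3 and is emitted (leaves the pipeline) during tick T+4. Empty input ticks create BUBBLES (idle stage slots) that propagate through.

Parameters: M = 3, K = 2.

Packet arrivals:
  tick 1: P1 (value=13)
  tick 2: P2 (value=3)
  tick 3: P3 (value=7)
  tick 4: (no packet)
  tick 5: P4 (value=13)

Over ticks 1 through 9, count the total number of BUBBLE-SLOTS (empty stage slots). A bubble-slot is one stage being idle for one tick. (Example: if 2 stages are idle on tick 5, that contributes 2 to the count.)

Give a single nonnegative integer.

Answer: 20

Derivation:
Tick 1: [PARSE:P1(v=13,ok=F), VALIDATE:-, TRANSFORM:-, EMIT:-] out:-; bubbles=3
Tick 2: [PARSE:P2(v=3,ok=F), VALIDATE:P1(v=13,ok=F), TRANSFORM:-, EMIT:-] out:-; bubbles=2
Tick 3: [PARSE:P3(v=7,ok=F), VALIDATE:P2(v=3,ok=F), TRANSFORM:P1(v=0,ok=F), EMIT:-] out:-; bubbles=1
Tick 4: [PARSE:-, VALIDATE:P3(v=7,ok=T), TRANSFORM:P2(v=0,ok=F), EMIT:P1(v=0,ok=F)] out:-; bubbles=1
Tick 5: [PARSE:P4(v=13,ok=F), VALIDATE:-, TRANSFORM:P3(v=14,ok=T), EMIT:P2(v=0,ok=F)] out:P1(v=0); bubbles=1
Tick 6: [PARSE:-, VALIDATE:P4(v=13,ok=F), TRANSFORM:-, EMIT:P3(v=14,ok=T)] out:P2(v=0); bubbles=2
Tick 7: [PARSE:-, VALIDATE:-, TRANSFORM:P4(v=0,ok=F), EMIT:-] out:P3(v=14); bubbles=3
Tick 8: [PARSE:-, VALIDATE:-, TRANSFORM:-, EMIT:P4(v=0,ok=F)] out:-; bubbles=3
Tick 9: [PARSE:-, VALIDATE:-, TRANSFORM:-, EMIT:-] out:P4(v=0); bubbles=4
Total bubble-slots: 20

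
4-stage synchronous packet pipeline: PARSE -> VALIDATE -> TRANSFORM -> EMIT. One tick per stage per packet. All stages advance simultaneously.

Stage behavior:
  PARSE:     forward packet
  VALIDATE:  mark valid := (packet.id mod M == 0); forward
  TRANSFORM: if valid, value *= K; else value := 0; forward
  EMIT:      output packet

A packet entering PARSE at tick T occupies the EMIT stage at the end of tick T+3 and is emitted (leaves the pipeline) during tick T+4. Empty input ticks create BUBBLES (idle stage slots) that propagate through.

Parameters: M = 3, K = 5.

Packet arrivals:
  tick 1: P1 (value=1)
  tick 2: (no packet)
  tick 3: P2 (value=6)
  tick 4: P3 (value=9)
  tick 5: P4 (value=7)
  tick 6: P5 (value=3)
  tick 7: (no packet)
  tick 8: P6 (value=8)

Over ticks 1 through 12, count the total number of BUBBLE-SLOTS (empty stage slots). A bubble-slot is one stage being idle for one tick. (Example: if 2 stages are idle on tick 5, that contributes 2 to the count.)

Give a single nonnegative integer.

Tick 1: [PARSE:P1(v=1,ok=F), VALIDATE:-, TRANSFORM:-, EMIT:-] out:-; bubbles=3
Tick 2: [PARSE:-, VALIDATE:P1(v=1,ok=F), TRANSFORM:-, EMIT:-] out:-; bubbles=3
Tick 3: [PARSE:P2(v=6,ok=F), VALIDATE:-, TRANSFORM:P1(v=0,ok=F), EMIT:-] out:-; bubbles=2
Tick 4: [PARSE:P3(v=9,ok=F), VALIDATE:P2(v=6,ok=F), TRANSFORM:-, EMIT:P1(v=0,ok=F)] out:-; bubbles=1
Tick 5: [PARSE:P4(v=7,ok=F), VALIDATE:P3(v=9,ok=T), TRANSFORM:P2(v=0,ok=F), EMIT:-] out:P1(v=0); bubbles=1
Tick 6: [PARSE:P5(v=3,ok=F), VALIDATE:P4(v=7,ok=F), TRANSFORM:P3(v=45,ok=T), EMIT:P2(v=0,ok=F)] out:-; bubbles=0
Tick 7: [PARSE:-, VALIDATE:P5(v=3,ok=F), TRANSFORM:P4(v=0,ok=F), EMIT:P3(v=45,ok=T)] out:P2(v=0); bubbles=1
Tick 8: [PARSE:P6(v=8,ok=F), VALIDATE:-, TRANSFORM:P5(v=0,ok=F), EMIT:P4(v=0,ok=F)] out:P3(v=45); bubbles=1
Tick 9: [PARSE:-, VALIDATE:P6(v=8,ok=T), TRANSFORM:-, EMIT:P5(v=0,ok=F)] out:P4(v=0); bubbles=2
Tick 10: [PARSE:-, VALIDATE:-, TRANSFORM:P6(v=40,ok=T), EMIT:-] out:P5(v=0); bubbles=3
Tick 11: [PARSE:-, VALIDATE:-, TRANSFORM:-, EMIT:P6(v=40,ok=T)] out:-; bubbles=3
Tick 12: [PARSE:-, VALIDATE:-, TRANSFORM:-, EMIT:-] out:P6(v=40); bubbles=4
Total bubble-slots: 24

Answer: 24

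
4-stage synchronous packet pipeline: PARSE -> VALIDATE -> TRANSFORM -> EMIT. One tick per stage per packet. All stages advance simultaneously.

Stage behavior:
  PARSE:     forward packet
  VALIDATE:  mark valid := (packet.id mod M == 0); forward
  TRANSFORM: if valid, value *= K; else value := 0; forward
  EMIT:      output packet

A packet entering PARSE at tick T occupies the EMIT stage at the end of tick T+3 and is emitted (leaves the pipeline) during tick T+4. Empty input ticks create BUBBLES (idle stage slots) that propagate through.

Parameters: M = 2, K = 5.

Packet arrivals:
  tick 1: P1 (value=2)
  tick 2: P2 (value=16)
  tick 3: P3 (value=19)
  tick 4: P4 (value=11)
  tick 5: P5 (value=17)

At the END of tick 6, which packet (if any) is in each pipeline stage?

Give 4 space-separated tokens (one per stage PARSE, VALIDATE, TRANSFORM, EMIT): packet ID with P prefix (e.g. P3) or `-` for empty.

Answer: - P5 P4 P3

Derivation:
Tick 1: [PARSE:P1(v=2,ok=F), VALIDATE:-, TRANSFORM:-, EMIT:-] out:-; in:P1
Tick 2: [PARSE:P2(v=16,ok=F), VALIDATE:P1(v=2,ok=F), TRANSFORM:-, EMIT:-] out:-; in:P2
Tick 3: [PARSE:P3(v=19,ok=F), VALIDATE:P2(v=16,ok=T), TRANSFORM:P1(v=0,ok=F), EMIT:-] out:-; in:P3
Tick 4: [PARSE:P4(v=11,ok=F), VALIDATE:P3(v=19,ok=F), TRANSFORM:P2(v=80,ok=T), EMIT:P1(v=0,ok=F)] out:-; in:P4
Tick 5: [PARSE:P5(v=17,ok=F), VALIDATE:P4(v=11,ok=T), TRANSFORM:P3(v=0,ok=F), EMIT:P2(v=80,ok=T)] out:P1(v=0); in:P5
Tick 6: [PARSE:-, VALIDATE:P5(v=17,ok=F), TRANSFORM:P4(v=55,ok=T), EMIT:P3(v=0,ok=F)] out:P2(v=80); in:-
At end of tick 6: ['-', 'P5', 'P4', 'P3']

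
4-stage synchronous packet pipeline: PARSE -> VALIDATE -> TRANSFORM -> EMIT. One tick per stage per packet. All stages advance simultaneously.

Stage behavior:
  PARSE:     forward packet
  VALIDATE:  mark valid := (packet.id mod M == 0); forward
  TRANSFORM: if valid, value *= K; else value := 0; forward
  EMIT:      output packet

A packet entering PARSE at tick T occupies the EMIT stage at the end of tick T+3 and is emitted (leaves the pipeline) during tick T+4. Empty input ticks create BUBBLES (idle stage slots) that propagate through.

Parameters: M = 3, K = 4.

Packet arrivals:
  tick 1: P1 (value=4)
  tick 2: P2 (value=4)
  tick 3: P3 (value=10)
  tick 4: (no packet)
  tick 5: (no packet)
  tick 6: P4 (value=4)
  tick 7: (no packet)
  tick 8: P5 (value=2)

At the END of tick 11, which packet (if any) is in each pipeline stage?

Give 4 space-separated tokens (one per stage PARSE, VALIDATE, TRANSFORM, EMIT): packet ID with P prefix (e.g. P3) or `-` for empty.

Tick 1: [PARSE:P1(v=4,ok=F), VALIDATE:-, TRANSFORM:-, EMIT:-] out:-; in:P1
Tick 2: [PARSE:P2(v=4,ok=F), VALIDATE:P1(v=4,ok=F), TRANSFORM:-, EMIT:-] out:-; in:P2
Tick 3: [PARSE:P3(v=10,ok=F), VALIDATE:P2(v=4,ok=F), TRANSFORM:P1(v=0,ok=F), EMIT:-] out:-; in:P3
Tick 4: [PARSE:-, VALIDATE:P3(v=10,ok=T), TRANSFORM:P2(v=0,ok=F), EMIT:P1(v=0,ok=F)] out:-; in:-
Tick 5: [PARSE:-, VALIDATE:-, TRANSFORM:P3(v=40,ok=T), EMIT:P2(v=0,ok=F)] out:P1(v=0); in:-
Tick 6: [PARSE:P4(v=4,ok=F), VALIDATE:-, TRANSFORM:-, EMIT:P3(v=40,ok=T)] out:P2(v=0); in:P4
Tick 7: [PARSE:-, VALIDATE:P4(v=4,ok=F), TRANSFORM:-, EMIT:-] out:P3(v=40); in:-
Tick 8: [PARSE:P5(v=2,ok=F), VALIDATE:-, TRANSFORM:P4(v=0,ok=F), EMIT:-] out:-; in:P5
Tick 9: [PARSE:-, VALIDATE:P5(v=2,ok=F), TRANSFORM:-, EMIT:P4(v=0,ok=F)] out:-; in:-
Tick 10: [PARSE:-, VALIDATE:-, TRANSFORM:P5(v=0,ok=F), EMIT:-] out:P4(v=0); in:-
Tick 11: [PARSE:-, VALIDATE:-, TRANSFORM:-, EMIT:P5(v=0,ok=F)] out:-; in:-
At end of tick 11: ['-', '-', '-', 'P5']

Answer: - - - P5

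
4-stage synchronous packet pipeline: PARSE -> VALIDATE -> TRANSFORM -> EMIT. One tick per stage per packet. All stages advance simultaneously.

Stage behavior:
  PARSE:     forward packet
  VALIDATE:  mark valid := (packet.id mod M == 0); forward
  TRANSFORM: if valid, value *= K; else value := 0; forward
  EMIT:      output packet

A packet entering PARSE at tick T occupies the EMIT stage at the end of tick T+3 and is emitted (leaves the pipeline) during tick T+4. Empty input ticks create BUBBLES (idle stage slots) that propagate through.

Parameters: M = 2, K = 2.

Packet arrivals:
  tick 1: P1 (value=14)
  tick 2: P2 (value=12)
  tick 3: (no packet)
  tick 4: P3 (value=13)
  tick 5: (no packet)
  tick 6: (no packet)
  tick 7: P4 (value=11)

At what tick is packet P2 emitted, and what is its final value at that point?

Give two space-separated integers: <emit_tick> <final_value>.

Answer: 6 24

Derivation:
Tick 1: [PARSE:P1(v=14,ok=F), VALIDATE:-, TRANSFORM:-, EMIT:-] out:-; in:P1
Tick 2: [PARSE:P2(v=12,ok=F), VALIDATE:P1(v=14,ok=F), TRANSFORM:-, EMIT:-] out:-; in:P2
Tick 3: [PARSE:-, VALIDATE:P2(v=12,ok=T), TRANSFORM:P1(v=0,ok=F), EMIT:-] out:-; in:-
Tick 4: [PARSE:P3(v=13,ok=F), VALIDATE:-, TRANSFORM:P2(v=24,ok=T), EMIT:P1(v=0,ok=F)] out:-; in:P3
Tick 5: [PARSE:-, VALIDATE:P3(v=13,ok=F), TRANSFORM:-, EMIT:P2(v=24,ok=T)] out:P1(v=0); in:-
Tick 6: [PARSE:-, VALIDATE:-, TRANSFORM:P3(v=0,ok=F), EMIT:-] out:P2(v=24); in:-
Tick 7: [PARSE:P4(v=11,ok=F), VALIDATE:-, TRANSFORM:-, EMIT:P3(v=0,ok=F)] out:-; in:P4
Tick 8: [PARSE:-, VALIDATE:P4(v=11,ok=T), TRANSFORM:-, EMIT:-] out:P3(v=0); in:-
Tick 9: [PARSE:-, VALIDATE:-, TRANSFORM:P4(v=22,ok=T), EMIT:-] out:-; in:-
Tick 10: [PARSE:-, VALIDATE:-, TRANSFORM:-, EMIT:P4(v=22,ok=T)] out:-; in:-
Tick 11: [PARSE:-, VALIDATE:-, TRANSFORM:-, EMIT:-] out:P4(v=22); in:-
P2: arrives tick 2, valid=True (id=2, id%2=0), emit tick 6, final value 24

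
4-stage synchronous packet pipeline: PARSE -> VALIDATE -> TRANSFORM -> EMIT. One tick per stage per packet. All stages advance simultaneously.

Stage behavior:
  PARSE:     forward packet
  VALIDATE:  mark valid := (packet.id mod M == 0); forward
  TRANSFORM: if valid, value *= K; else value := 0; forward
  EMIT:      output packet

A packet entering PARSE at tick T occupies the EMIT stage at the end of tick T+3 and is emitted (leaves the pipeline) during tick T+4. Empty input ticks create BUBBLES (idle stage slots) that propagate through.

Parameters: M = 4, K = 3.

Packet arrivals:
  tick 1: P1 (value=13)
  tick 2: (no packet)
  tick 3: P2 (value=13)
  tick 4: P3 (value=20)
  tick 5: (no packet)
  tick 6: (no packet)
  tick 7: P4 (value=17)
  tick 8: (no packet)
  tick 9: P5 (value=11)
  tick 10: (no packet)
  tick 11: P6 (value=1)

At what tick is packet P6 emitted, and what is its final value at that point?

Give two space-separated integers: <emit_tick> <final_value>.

Answer: 15 0

Derivation:
Tick 1: [PARSE:P1(v=13,ok=F), VALIDATE:-, TRANSFORM:-, EMIT:-] out:-; in:P1
Tick 2: [PARSE:-, VALIDATE:P1(v=13,ok=F), TRANSFORM:-, EMIT:-] out:-; in:-
Tick 3: [PARSE:P2(v=13,ok=F), VALIDATE:-, TRANSFORM:P1(v=0,ok=F), EMIT:-] out:-; in:P2
Tick 4: [PARSE:P3(v=20,ok=F), VALIDATE:P2(v=13,ok=F), TRANSFORM:-, EMIT:P1(v=0,ok=F)] out:-; in:P3
Tick 5: [PARSE:-, VALIDATE:P3(v=20,ok=F), TRANSFORM:P2(v=0,ok=F), EMIT:-] out:P1(v=0); in:-
Tick 6: [PARSE:-, VALIDATE:-, TRANSFORM:P3(v=0,ok=F), EMIT:P2(v=0,ok=F)] out:-; in:-
Tick 7: [PARSE:P4(v=17,ok=F), VALIDATE:-, TRANSFORM:-, EMIT:P3(v=0,ok=F)] out:P2(v=0); in:P4
Tick 8: [PARSE:-, VALIDATE:P4(v=17,ok=T), TRANSFORM:-, EMIT:-] out:P3(v=0); in:-
Tick 9: [PARSE:P5(v=11,ok=F), VALIDATE:-, TRANSFORM:P4(v=51,ok=T), EMIT:-] out:-; in:P5
Tick 10: [PARSE:-, VALIDATE:P5(v=11,ok=F), TRANSFORM:-, EMIT:P4(v=51,ok=T)] out:-; in:-
Tick 11: [PARSE:P6(v=1,ok=F), VALIDATE:-, TRANSFORM:P5(v=0,ok=F), EMIT:-] out:P4(v=51); in:P6
Tick 12: [PARSE:-, VALIDATE:P6(v=1,ok=F), TRANSFORM:-, EMIT:P5(v=0,ok=F)] out:-; in:-
Tick 13: [PARSE:-, VALIDATE:-, TRANSFORM:P6(v=0,ok=F), EMIT:-] out:P5(v=0); in:-
Tick 14: [PARSE:-, VALIDATE:-, TRANSFORM:-, EMIT:P6(v=0,ok=F)] out:-; in:-
Tick 15: [PARSE:-, VALIDATE:-, TRANSFORM:-, EMIT:-] out:P6(v=0); in:-
P6: arrives tick 11, valid=False (id=6, id%4=2), emit tick 15, final value 0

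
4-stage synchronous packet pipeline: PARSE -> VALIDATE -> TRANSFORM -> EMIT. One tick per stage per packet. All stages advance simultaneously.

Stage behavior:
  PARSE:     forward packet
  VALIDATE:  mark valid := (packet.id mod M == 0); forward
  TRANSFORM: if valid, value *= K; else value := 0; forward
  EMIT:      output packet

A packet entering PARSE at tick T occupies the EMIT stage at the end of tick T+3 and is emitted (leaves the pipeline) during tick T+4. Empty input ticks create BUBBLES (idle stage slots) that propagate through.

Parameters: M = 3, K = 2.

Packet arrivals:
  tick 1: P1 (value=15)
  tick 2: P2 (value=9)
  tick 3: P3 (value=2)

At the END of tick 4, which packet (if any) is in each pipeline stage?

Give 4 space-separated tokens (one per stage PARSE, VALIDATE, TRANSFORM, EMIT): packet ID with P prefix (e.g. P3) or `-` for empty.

Tick 1: [PARSE:P1(v=15,ok=F), VALIDATE:-, TRANSFORM:-, EMIT:-] out:-; in:P1
Tick 2: [PARSE:P2(v=9,ok=F), VALIDATE:P1(v=15,ok=F), TRANSFORM:-, EMIT:-] out:-; in:P2
Tick 3: [PARSE:P3(v=2,ok=F), VALIDATE:P2(v=9,ok=F), TRANSFORM:P1(v=0,ok=F), EMIT:-] out:-; in:P3
Tick 4: [PARSE:-, VALIDATE:P3(v=2,ok=T), TRANSFORM:P2(v=0,ok=F), EMIT:P1(v=0,ok=F)] out:-; in:-
At end of tick 4: ['-', 'P3', 'P2', 'P1']

Answer: - P3 P2 P1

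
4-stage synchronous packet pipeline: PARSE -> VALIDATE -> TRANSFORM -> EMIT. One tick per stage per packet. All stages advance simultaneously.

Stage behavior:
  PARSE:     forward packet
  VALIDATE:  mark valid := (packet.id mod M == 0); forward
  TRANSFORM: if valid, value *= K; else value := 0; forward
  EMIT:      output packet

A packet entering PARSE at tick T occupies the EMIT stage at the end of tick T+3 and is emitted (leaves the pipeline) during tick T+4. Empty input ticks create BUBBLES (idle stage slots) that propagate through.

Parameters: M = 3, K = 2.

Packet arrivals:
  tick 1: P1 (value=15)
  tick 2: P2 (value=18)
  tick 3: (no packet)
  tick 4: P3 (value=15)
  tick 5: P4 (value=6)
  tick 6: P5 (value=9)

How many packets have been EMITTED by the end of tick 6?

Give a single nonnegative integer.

Answer: 2

Derivation:
Tick 1: [PARSE:P1(v=15,ok=F), VALIDATE:-, TRANSFORM:-, EMIT:-] out:-; in:P1
Tick 2: [PARSE:P2(v=18,ok=F), VALIDATE:P1(v=15,ok=F), TRANSFORM:-, EMIT:-] out:-; in:P2
Tick 3: [PARSE:-, VALIDATE:P2(v=18,ok=F), TRANSFORM:P1(v=0,ok=F), EMIT:-] out:-; in:-
Tick 4: [PARSE:P3(v=15,ok=F), VALIDATE:-, TRANSFORM:P2(v=0,ok=F), EMIT:P1(v=0,ok=F)] out:-; in:P3
Tick 5: [PARSE:P4(v=6,ok=F), VALIDATE:P3(v=15,ok=T), TRANSFORM:-, EMIT:P2(v=0,ok=F)] out:P1(v=0); in:P4
Tick 6: [PARSE:P5(v=9,ok=F), VALIDATE:P4(v=6,ok=F), TRANSFORM:P3(v=30,ok=T), EMIT:-] out:P2(v=0); in:P5
Emitted by tick 6: ['P1', 'P2']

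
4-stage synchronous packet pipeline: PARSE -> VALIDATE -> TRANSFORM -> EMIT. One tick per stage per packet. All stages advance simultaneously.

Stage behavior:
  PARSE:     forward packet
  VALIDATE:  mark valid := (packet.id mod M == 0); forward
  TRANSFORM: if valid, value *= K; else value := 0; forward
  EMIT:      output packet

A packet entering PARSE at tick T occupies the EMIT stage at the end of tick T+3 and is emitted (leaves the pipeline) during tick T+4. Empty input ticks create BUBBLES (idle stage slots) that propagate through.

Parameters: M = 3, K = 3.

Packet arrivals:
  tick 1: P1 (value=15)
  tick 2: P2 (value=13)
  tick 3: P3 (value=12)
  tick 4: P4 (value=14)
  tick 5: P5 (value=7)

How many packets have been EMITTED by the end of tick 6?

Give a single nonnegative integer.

Answer: 2

Derivation:
Tick 1: [PARSE:P1(v=15,ok=F), VALIDATE:-, TRANSFORM:-, EMIT:-] out:-; in:P1
Tick 2: [PARSE:P2(v=13,ok=F), VALIDATE:P1(v=15,ok=F), TRANSFORM:-, EMIT:-] out:-; in:P2
Tick 3: [PARSE:P3(v=12,ok=F), VALIDATE:P2(v=13,ok=F), TRANSFORM:P1(v=0,ok=F), EMIT:-] out:-; in:P3
Tick 4: [PARSE:P4(v=14,ok=F), VALIDATE:P3(v=12,ok=T), TRANSFORM:P2(v=0,ok=F), EMIT:P1(v=0,ok=F)] out:-; in:P4
Tick 5: [PARSE:P5(v=7,ok=F), VALIDATE:P4(v=14,ok=F), TRANSFORM:P3(v=36,ok=T), EMIT:P2(v=0,ok=F)] out:P1(v=0); in:P5
Tick 6: [PARSE:-, VALIDATE:P5(v=7,ok=F), TRANSFORM:P4(v=0,ok=F), EMIT:P3(v=36,ok=T)] out:P2(v=0); in:-
Emitted by tick 6: ['P1', 'P2']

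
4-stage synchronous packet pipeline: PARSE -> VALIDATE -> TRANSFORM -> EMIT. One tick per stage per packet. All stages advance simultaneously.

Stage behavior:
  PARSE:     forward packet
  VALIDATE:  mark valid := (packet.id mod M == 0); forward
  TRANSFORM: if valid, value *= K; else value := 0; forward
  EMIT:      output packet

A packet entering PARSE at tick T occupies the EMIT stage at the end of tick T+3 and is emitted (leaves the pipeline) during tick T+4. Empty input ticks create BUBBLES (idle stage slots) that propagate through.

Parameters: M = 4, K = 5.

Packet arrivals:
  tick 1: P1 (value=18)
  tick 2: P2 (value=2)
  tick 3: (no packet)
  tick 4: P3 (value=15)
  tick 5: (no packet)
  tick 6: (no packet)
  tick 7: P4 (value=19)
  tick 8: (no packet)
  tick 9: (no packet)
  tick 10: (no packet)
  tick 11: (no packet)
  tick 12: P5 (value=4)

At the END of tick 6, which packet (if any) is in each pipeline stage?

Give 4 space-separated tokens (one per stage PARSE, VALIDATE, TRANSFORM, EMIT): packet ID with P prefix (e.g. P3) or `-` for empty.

Answer: - - P3 -

Derivation:
Tick 1: [PARSE:P1(v=18,ok=F), VALIDATE:-, TRANSFORM:-, EMIT:-] out:-; in:P1
Tick 2: [PARSE:P2(v=2,ok=F), VALIDATE:P1(v=18,ok=F), TRANSFORM:-, EMIT:-] out:-; in:P2
Tick 3: [PARSE:-, VALIDATE:P2(v=2,ok=F), TRANSFORM:P1(v=0,ok=F), EMIT:-] out:-; in:-
Tick 4: [PARSE:P3(v=15,ok=F), VALIDATE:-, TRANSFORM:P2(v=0,ok=F), EMIT:P1(v=0,ok=F)] out:-; in:P3
Tick 5: [PARSE:-, VALIDATE:P3(v=15,ok=F), TRANSFORM:-, EMIT:P2(v=0,ok=F)] out:P1(v=0); in:-
Tick 6: [PARSE:-, VALIDATE:-, TRANSFORM:P3(v=0,ok=F), EMIT:-] out:P2(v=0); in:-
At end of tick 6: ['-', '-', 'P3', '-']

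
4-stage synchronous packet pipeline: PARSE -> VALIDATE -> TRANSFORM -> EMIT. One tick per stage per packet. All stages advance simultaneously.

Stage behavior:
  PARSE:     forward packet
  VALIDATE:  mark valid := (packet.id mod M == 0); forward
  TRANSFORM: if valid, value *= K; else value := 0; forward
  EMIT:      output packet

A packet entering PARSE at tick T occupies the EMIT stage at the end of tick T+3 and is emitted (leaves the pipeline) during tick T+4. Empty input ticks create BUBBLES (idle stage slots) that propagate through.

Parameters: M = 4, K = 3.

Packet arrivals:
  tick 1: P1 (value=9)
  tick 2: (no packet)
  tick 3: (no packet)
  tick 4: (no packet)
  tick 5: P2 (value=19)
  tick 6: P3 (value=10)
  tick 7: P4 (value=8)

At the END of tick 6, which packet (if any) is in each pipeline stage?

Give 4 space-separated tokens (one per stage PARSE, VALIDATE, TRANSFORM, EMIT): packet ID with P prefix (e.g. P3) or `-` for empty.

Answer: P3 P2 - -

Derivation:
Tick 1: [PARSE:P1(v=9,ok=F), VALIDATE:-, TRANSFORM:-, EMIT:-] out:-; in:P1
Tick 2: [PARSE:-, VALIDATE:P1(v=9,ok=F), TRANSFORM:-, EMIT:-] out:-; in:-
Tick 3: [PARSE:-, VALIDATE:-, TRANSFORM:P1(v=0,ok=F), EMIT:-] out:-; in:-
Tick 4: [PARSE:-, VALIDATE:-, TRANSFORM:-, EMIT:P1(v=0,ok=F)] out:-; in:-
Tick 5: [PARSE:P2(v=19,ok=F), VALIDATE:-, TRANSFORM:-, EMIT:-] out:P1(v=0); in:P2
Tick 6: [PARSE:P3(v=10,ok=F), VALIDATE:P2(v=19,ok=F), TRANSFORM:-, EMIT:-] out:-; in:P3
At end of tick 6: ['P3', 'P2', '-', '-']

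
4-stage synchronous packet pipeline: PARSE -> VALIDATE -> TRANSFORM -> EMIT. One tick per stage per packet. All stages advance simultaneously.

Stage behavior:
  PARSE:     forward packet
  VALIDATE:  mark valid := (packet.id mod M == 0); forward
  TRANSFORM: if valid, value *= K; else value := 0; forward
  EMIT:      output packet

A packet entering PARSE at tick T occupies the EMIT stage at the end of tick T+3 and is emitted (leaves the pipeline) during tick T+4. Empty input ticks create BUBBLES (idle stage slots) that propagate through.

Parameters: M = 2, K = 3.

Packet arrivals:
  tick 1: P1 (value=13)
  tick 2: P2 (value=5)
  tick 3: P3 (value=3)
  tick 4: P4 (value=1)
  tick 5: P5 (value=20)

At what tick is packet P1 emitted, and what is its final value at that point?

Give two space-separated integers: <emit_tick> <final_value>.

Answer: 5 0

Derivation:
Tick 1: [PARSE:P1(v=13,ok=F), VALIDATE:-, TRANSFORM:-, EMIT:-] out:-; in:P1
Tick 2: [PARSE:P2(v=5,ok=F), VALIDATE:P1(v=13,ok=F), TRANSFORM:-, EMIT:-] out:-; in:P2
Tick 3: [PARSE:P3(v=3,ok=F), VALIDATE:P2(v=5,ok=T), TRANSFORM:P1(v=0,ok=F), EMIT:-] out:-; in:P3
Tick 4: [PARSE:P4(v=1,ok=F), VALIDATE:P3(v=3,ok=F), TRANSFORM:P2(v=15,ok=T), EMIT:P1(v=0,ok=F)] out:-; in:P4
Tick 5: [PARSE:P5(v=20,ok=F), VALIDATE:P4(v=1,ok=T), TRANSFORM:P3(v=0,ok=F), EMIT:P2(v=15,ok=T)] out:P1(v=0); in:P5
Tick 6: [PARSE:-, VALIDATE:P5(v=20,ok=F), TRANSFORM:P4(v=3,ok=T), EMIT:P3(v=0,ok=F)] out:P2(v=15); in:-
Tick 7: [PARSE:-, VALIDATE:-, TRANSFORM:P5(v=0,ok=F), EMIT:P4(v=3,ok=T)] out:P3(v=0); in:-
Tick 8: [PARSE:-, VALIDATE:-, TRANSFORM:-, EMIT:P5(v=0,ok=F)] out:P4(v=3); in:-
Tick 9: [PARSE:-, VALIDATE:-, TRANSFORM:-, EMIT:-] out:P5(v=0); in:-
P1: arrives tick 1, valid=False (id=1, id%2=1), emit tick 5, final value 0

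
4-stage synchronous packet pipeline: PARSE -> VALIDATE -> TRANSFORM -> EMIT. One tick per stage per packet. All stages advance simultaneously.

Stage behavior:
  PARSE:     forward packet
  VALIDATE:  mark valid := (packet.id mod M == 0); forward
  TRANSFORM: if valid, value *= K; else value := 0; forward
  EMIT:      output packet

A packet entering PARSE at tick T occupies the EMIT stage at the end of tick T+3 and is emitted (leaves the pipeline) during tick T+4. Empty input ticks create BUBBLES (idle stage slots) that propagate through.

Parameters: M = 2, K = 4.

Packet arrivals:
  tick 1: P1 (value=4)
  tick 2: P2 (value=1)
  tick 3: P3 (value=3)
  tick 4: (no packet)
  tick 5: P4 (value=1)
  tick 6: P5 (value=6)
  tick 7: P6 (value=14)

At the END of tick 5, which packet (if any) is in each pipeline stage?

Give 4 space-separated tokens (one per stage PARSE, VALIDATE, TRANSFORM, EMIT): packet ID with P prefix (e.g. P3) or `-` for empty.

Tick 1: [PARSE:P1(v=4,ok=F), VALIDATE:-, TRANSFORM:-, EMIT:-] out:-; in:P1
Tick 2: [PARSE:P2(v=1,ok=F), VALIDATE:P1(v=4,ok=F), TRANSFORM:-, EMIT:-] out:-; in:P2
Tick 3: [PARSE:P3(v=3,ok=F), VALIDATE:P2(v=1,ok=T), TRANSFORM:P1(v=0,ok=F), EMIT:-] out:-; in:P3
Tick 4: [PARSE:-, VALIDATE:P3(v=3,ok=F), TRANSFORM:P2(v=4,ok=T), EMIT:P1(v=0,ok=F)] out:-; in:-
Tick 5: [PARSE:P4(v=1,ok=F), VALIDATE:-, TRANSFORM:P3(v=0,ok=F), EMIT:P2(v=4,ok=T)] out:P1(v=0); in:P4
At end of tick 5: ['P4', '-', 'P3', 'P2']

Answer: P4 - P3 P2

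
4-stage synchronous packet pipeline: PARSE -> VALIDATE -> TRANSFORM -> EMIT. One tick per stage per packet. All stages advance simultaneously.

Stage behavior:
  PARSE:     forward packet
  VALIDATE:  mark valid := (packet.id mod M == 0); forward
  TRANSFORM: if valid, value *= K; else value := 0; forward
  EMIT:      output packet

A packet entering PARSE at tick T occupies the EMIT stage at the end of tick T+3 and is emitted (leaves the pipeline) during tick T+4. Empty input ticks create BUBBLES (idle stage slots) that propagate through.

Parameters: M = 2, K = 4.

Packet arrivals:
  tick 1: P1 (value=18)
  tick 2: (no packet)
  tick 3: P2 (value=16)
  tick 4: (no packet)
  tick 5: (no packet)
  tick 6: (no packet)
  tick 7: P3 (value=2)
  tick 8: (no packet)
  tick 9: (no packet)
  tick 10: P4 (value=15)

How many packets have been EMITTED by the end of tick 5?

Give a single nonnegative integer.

Answer: 1

Derivation:
Tick 1: [PARSE:P1(v=18,ok=F), VALIDATE:-, TRANSFORM:-, EMIT:-] out:-; in:P1
Tick 2: [PARSE:-, VALIDATE:P1(v=18,ok=F), TRANSFORM:-, EMIT:-] out:-; in:-
Tick 3: [PARSE:P2(v=16,ok=F), VALIDATE:-, TRANSFORM:P1(v=0,ok=F), EMIT:-] out:-; in:P2
Tick 4: [PARSE:-, VALIDATE:P2(v=16,ok=T), TRANSFORM:-, EMIT:P1(v=0,ok=F)] out:-; in:-
Tick 5: [PARSE:-, VALIDATE:-, TRANSFORM:P2(v=64,ok=T), EMIT:-] out:P1(v=0); in:-
Emitted by tick 5: ['P1']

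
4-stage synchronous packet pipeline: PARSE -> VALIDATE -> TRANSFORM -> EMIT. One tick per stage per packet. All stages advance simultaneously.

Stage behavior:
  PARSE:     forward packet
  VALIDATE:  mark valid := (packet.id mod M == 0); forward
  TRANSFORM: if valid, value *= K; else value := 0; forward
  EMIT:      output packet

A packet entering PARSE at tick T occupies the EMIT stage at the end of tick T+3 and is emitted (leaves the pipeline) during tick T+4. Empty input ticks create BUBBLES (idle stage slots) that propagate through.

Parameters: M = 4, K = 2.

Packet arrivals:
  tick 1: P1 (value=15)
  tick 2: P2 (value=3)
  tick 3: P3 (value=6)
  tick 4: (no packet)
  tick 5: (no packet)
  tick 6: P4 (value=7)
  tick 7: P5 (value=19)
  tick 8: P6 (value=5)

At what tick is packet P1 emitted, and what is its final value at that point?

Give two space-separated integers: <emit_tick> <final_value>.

Answer: 5 0

Derivation:
Tick 1: [PARSE:P1(v=15,ok=F), VALIDATE:-, TRANSFORM:-, EMIT:-] out:-; in:P1
Tick 2: [PARSE:P2(v=3,ok=F), VALIDATE:P1(v=15,ok=F), TRANSFORM:-, EMIT:-] out:-; in:P2
Tick 3: [PARSE:P3(v=6,ok=F), VALIDATE:P2(v=3,ok=F), TRANSFORM:P1(v=0,ok=F), EMIT:-] out:-; in:P3
Tick 4: [PARSE:-, VALIDATE:P3(v=6,ok=F), TRANSFORM:P2(v=0,ok=F), EMIT:P1(v=0,ok=F)] out:-; in:-
Tick 5: [PARSE:-, VALIDATE:-, TRANSFORM:P3(v=0,ok=F), EMIT:P2(v=0,ok=F)] out:P1(v=0); in:-
Tick 6: [PARSE:P4(v=7,ok=F), VALIDATE:-, TRANSFORM:-, EMIT:P3(v=0,ok=F)] out:P2(v=0); in:P4
Tick 7: [PARSE:P5(v=19,ok=F), VALIDATE:P4(v=7,ok=T), TRANSFORM:-, EMIT:-] out:P3(v=0); in:P5
Tick 8: [PARSE:P6(v=5,ok=F), VALIDATE:P5(v=19,ok=F), TRANSFORM:P4(v=14,ok=T), EMIT:-] out:-; in:P6
Tick 9: [PARSE:-, VALIDATE:P6(v=5,ok=F), TRANSFORM:P5(v=0,ok=F), EMIT:P4(v=14,ok=T)] out:-; in:-
Tick 10: [PARSE:-, VALIDATE:-, TRANSFORM:P6(v=0,ok=F), EMIT:P5(v=0,ok=F)] out:P4(v=14); in:-
Tick 11: [PARSE:-, VALIDATE:-, TRANSFORM:-, EMIT:P6(v=0,ok=F)] out:P5(v=0); in:-
Tick 12: [PARSE:-, VALIDATE:-, TRANSFORM:-, EMIT:-] out:P6(v=0); in:-
P1: arrives tick 1, valid=False (id=1, id%4=1), emit tick 5, final value 0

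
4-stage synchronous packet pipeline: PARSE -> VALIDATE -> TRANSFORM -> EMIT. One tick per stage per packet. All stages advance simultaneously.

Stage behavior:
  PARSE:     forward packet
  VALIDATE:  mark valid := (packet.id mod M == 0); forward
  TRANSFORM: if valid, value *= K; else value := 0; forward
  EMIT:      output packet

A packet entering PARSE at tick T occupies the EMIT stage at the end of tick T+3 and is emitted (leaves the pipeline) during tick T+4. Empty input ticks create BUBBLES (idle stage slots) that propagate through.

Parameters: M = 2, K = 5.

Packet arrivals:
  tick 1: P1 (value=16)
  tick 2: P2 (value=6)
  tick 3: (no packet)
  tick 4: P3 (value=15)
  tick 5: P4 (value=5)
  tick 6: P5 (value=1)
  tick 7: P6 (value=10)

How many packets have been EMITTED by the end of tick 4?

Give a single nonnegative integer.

Tick 1: [PARSE:P1(v=16,ok=F), VALIDATE:-, TRANSFORM:-, EMIT:-] out:-; in:P1
Tick 2: [PARSE:P2(v=6,ok=F), VALIDATE:P1(v=16,ok=F), TRANSFORM:-, EMIT:-] out:-; in:P2
Tick 3: [PARSE:-, VALIDATE:P2(v=6,ok=T), TRANSFORM:P1(v=0,ok=F), EMIT:-] out:-; in:-
Tick 4: [PARSE:P3(v=15,ok=F), VALIDATE:-, TRANSFORM:P2(v=30,ok=T), EMIT:P1(v=0,ok=F)] out:-; in:P3
Emitted by tick 4: []

Answer: 0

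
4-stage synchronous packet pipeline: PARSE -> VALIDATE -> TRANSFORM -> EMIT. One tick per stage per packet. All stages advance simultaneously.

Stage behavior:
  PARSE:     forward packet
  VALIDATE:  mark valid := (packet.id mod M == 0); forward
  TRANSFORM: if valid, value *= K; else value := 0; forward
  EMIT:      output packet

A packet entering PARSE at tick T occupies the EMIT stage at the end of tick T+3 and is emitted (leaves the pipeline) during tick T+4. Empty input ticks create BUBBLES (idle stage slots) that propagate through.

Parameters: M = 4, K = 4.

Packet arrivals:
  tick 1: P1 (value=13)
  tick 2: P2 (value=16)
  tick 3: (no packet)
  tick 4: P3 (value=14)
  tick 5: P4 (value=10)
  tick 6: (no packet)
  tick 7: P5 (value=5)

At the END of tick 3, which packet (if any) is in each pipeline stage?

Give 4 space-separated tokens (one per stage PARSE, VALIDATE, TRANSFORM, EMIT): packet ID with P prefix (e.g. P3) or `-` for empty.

Tick 1: [PARSE:P1(v=13,ok=F), VALIDATE:-, TRANSFORM:-, EMIT:-] out:-; in:P1
Tick 2: [PARSE:P2(v=16,ok=F), VALIDATE:P1(v=13,ok=F), TRANSFORM:-, EMIT:-] out:-; in:P2
Tick 3: [PARSE:-, VALIDATE:P2(v=16,ok=F), TRANSFORM:P1(v=0,ok=F), EMIT:-] out:-; in:-
At end of tick 3: ['-', 'P2', 'P1', '-']

Answer: - P2 P1 -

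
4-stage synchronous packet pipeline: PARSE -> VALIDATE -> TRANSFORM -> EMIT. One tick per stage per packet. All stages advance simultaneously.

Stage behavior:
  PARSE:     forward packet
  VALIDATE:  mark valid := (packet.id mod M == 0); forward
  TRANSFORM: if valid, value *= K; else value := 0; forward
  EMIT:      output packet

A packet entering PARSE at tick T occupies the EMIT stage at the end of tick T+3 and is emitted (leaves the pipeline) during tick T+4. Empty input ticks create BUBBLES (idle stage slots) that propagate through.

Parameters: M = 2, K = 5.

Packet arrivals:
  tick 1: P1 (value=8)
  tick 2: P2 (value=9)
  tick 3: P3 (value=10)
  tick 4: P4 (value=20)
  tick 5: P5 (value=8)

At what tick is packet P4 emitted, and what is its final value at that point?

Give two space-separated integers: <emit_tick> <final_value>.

Answer: 8 100

Derivation:
Tick 1: [PARSE:P1(v=8,ok=F), VALIDATE:-, TRANSFORM:-, EMIT:-] out:-; in:P1
Tick 2: [PARSE:P2(v=9,ok=F), VALIDATE:P1(v=8,ok=F), TRANSFORM:-, EMIT:-] out:-; in:P2
Tick 3: [PARSE:P3(v=10,ok=F), VALIDATE:P2(v=9,ok=T), TRANSFORM:P1(v=0,ok=F), EMIT:-] out:-; in:P3
Tick 4: [PARSE:P4(v=20,ok=F), VALIDATE:P3(v=10,ok=F), TRANSFORM:P2(v=45,ok=T), EMIT:P1(v=0,ok=F)] out:-; in:P4
Tick 5: [PARSE:P5(v=8,ok=F), VALIDATE:P4(v=20,ok=T), TRANSFORM:P3(v=0,ok=F), EMIT:P2(v=45,ok=T)] out:P1(v=0); in:P5
Tick 6: [PARSE:-, VALIDATE:P5(v=8,ok=F), TRANSFORM:P4(v=100,ok=T), EMIT:P3(v=0,ok=F)] out:P2(v=45); in:-
Tick 7: [PARSE:-, VALIDATE:-, TRANSFORM:P5(v=0,ok=F), EMIT:P4(v=100,ok=T)] out:P3(v=0); in:-
Tick 8: [PARSE:-, VALIDATE:-, TRANSFORM:-, EMIT:P5(v=0,ok=F)] out:P4(v=100); in:-
Tick 9: [PARSE:-, VALIDATE:-, TRANSFORM:-, EMIT:-] out:P5(v=0); in:-
P4: arrives tick 4, valid=True (id=4, id%2=0), emit tick 8, final value 100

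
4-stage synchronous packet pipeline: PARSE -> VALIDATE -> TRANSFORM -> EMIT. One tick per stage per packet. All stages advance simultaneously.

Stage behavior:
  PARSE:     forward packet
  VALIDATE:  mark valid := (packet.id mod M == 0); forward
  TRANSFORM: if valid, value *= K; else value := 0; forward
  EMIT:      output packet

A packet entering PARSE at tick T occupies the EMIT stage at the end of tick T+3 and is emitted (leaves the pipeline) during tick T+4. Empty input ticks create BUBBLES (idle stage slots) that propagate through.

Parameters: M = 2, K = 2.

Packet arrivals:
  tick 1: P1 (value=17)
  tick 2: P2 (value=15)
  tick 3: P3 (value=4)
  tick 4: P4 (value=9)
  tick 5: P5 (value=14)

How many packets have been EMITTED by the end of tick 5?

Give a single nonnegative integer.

Tick 1: [PARSE:P1(v=17,ok=F), VALIDATE:-, TRANSFORM:-, EMIT:-] out:-; in:P1
Tick 2: [PARSE:P2(v=15,ok=F), VALIDATE:P1(v=17,ok=F), TRANSFORM:-, EMIT:-] out:-; in:P2
Tick 3: [PARSE:P3(v=4,ok=F), VALIDATE:P2(v=15,ok=T), TRANSFORM:P1(v=0,ok=F), EMIT:-] out:-; in:P3
Tick 4: [PARSE:P4(v=9,ok=F), VALIDATE:P3(v=4,ok=F), TRANSFORM:P2(v=30,ok=T), EMIT:P1(v=0,ok=F)] out:-; in:P4
Tick 5: [PARSE:P5(v=14,ok=F), VALIDATE:P4(v=9,ok=T), TRANSFORM:P3(v=0,ok=F), EMIT:P2(v=30,ok=T)] out:P1(v=0); in:P5
Emitted by tick 5: ['P1']

Answer: 1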